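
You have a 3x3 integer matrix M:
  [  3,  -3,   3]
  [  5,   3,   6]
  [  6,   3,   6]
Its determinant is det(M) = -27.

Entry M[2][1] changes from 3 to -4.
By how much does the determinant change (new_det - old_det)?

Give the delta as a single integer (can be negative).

Answer: 21

Derivation:
Cofactor C_21 = -3
Entry delta = -4 - 3 = -7
Det delta = entry_delta * cofactor = -7 * -3 = 21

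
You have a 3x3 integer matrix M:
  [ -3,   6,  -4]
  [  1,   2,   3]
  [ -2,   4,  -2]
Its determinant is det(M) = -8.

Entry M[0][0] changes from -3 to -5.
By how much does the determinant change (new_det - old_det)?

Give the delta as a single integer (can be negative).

Cofactor C_00 = -16
Entry delta = -5 - -3 = -2
Det delta = entry_delta * cofactor = -2 * -16 = 32

Answer: 32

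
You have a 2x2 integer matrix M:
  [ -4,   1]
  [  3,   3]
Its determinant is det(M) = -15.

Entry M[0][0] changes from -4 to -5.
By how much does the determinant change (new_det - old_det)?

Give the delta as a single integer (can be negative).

Cofactor C_00 = 3
Entry delta = -5 - -4 = -1
Det delta = entry_delta * cofactor = -1 * 3 = -3

Answer: -3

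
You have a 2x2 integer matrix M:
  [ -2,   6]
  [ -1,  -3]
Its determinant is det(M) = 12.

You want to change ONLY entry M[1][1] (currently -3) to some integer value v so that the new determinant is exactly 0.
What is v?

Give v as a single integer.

Answer: 3

Derivation:
det is linear in entry M[1][1]: det = old_det + (v - -3) * C_11
Cofactor C_11 = -2
Want det = 0: 12 + (v - -3) * -2 = 0
  (v - -3) = -12 / -2 = 6
  v = -3 + (6) = 3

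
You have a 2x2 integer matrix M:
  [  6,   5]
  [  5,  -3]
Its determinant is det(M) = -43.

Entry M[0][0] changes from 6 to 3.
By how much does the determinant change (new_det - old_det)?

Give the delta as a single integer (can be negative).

Cofactor C_00 = -3
Entry delta = 3 - 6 = -3
Det delta = entry_delta * cofactor = -3 * -3 = 9

Answer: 9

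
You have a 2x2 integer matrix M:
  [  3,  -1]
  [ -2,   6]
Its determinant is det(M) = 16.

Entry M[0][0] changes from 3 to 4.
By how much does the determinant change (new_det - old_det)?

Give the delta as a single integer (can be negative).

Answer: 6

Derivation:
Cofactor C_00 = 6
Entry delta = 4 - 3 = 1
Det delta = entry_delta * cofactor = 1 * 6 = 6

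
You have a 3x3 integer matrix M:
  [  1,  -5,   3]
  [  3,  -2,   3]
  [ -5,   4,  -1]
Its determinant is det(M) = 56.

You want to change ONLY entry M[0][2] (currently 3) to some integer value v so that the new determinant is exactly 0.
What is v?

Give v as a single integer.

det is linear in entry M[0][2]: det = old_det + (v - 3) * C_02
Cofactor C_02 = 2
Want det = 0: 56 + (v - 3) * 2 = 0
  (v - 3) = -56 / 2 = -28
  v = 3 + (-28) = -25

Answer: -25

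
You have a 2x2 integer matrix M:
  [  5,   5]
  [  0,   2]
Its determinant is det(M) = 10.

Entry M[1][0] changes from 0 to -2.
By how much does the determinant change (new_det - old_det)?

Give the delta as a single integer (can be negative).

Answer: 10

Derivation:
Cofactor C_10 = -5
Entry delta = -2 - 0 = -2
Det delta = entry_delta * cofactor = -2 * -5 = 10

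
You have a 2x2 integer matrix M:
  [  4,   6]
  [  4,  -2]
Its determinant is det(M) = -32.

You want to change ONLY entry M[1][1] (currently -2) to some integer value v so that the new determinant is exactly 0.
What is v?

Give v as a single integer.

det is linear in entry M[1][1]: det = old_det + (v - -2) * C_11
Cofactor C_11 = 4
Want det = 0: -32 + (v - -2) * 4 = 0
  (v - -2) = 32 / 4 = 8
  v = -2 + (8) = 6

Answer: 6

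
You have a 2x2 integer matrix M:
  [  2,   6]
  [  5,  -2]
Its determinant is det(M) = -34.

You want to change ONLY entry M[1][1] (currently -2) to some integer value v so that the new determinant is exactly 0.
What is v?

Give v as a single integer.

det is linear in entry M[1][1]: det = old_det + (v - -2) * C_11
Cofactor C_11 = 2
Want det = 0: -34 + (v - -2) * 2 = 0
  (v - -2) = 34 / 2 = 17
  v = -2 + (17) = 15

Answer: 15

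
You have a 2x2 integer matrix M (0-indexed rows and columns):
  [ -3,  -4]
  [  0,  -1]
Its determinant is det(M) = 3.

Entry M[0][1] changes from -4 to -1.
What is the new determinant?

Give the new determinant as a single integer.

det is linear in row 0: changing M[0][1] by delta changes det by delta * cofactor(0,1).
Cofactor C_01 = (-1)^(0+1) * minor(0,1) = 0
Entry delta = -1 - -4 = 3
Det delta = 3 * 0 = 0
New det = 3 + 0 = 3

Answer: 3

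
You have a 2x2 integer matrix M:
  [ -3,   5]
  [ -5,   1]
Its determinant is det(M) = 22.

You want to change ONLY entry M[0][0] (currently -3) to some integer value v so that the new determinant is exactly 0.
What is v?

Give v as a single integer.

det is linear in entry M[0][0]: det = old_det + (v - -3) * C_00
Cofactor C_00 = 1
Want det = 0: 22 + (v - -3) * 1 = 0
  (v - -3) = -22 / 1 = -22
  v = -3 + (-22) = -25

Answer: -25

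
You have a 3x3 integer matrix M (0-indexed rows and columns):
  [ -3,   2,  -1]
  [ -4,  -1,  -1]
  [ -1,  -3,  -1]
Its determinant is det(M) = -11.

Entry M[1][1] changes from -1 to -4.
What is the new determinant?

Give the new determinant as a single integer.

det is linear in row 1: changing M[1][1] by delta changes det by delta * cofactor(1,1).
Cofactor C_11 = (-1)^(1+1) * minor(1,1) = 2
Entry delta = -4 - -1 = -3
Det delta = -3 * 2 = -6
New det = -11 + -6 = -17

Answer: -17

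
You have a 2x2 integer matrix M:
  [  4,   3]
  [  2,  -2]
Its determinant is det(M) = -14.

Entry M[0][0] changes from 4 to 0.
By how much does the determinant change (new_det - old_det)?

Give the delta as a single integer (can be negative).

Answer: 8

Derivation:
Cofactor C_00 = -2
Entry delta = 0 - 4 = -4
Det delta = entry_delta * cofactor = -4 * -2 = 8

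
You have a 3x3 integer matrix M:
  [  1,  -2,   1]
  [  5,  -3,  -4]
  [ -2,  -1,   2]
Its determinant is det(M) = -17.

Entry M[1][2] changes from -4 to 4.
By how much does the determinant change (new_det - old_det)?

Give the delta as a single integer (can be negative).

Cofactor C_12 = 5
Entry delta = 4 - -4 = 8
Det delta = entry_delta * cofactor = 8 * 5 = 40

Answer: 40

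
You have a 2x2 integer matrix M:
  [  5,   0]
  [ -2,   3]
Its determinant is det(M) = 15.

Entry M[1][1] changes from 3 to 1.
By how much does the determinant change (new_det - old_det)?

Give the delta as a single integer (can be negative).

Answer: -10

Derivation:
Cofactor C_11 = 5
Entry delta = 1 - 3 = -2
Det delta = entry_delta * cofactor = -2 * 5 = -10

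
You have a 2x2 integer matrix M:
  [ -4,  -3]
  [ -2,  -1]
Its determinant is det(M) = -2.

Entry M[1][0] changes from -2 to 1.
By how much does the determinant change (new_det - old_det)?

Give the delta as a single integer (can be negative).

Cofactor C_10 = 3
Entry delta = 1 - -2 = 3
Det delta = entry_delta * cofactor = 3 * 3 = 9

Answer: 9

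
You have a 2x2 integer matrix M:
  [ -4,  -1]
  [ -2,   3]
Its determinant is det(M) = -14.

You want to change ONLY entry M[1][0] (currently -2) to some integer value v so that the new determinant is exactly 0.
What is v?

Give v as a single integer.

det is linear in entry M[1][0]: det = old_det + (v - -2) * C_10
Cofactor C_10 = 1
Want det = 0: -14 + (v - -2) * 1 = 0
  (v - -2) = 14 / 1 = 14
  v = -2 + (14) = 12

Answer: 12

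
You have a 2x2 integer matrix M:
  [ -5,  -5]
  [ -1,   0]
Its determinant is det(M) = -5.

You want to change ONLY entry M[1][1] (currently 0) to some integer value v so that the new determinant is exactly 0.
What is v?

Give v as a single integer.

Answer: -1

Derivation:
det is linear in entry M[1][1]: det = old_det + (v - 0) * C_11
Cofactor C_11 = -5
Want det = 0: -5 + (v - 0) * -5 = 0
  (v - 0) = 5 / -5 = -1
  v = 0 + (-1) = -1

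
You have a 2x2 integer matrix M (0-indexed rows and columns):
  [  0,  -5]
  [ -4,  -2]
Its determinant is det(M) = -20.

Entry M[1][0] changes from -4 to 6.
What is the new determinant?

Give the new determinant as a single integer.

Answer: 30

Derivation:
det is linear in row 1: changing M[1][0] by delta changes det by delta * cofactor(1,0).
Cofactor C_10 = (-1)^(1+0) * minor(1,0) = 5
Entry delta = 6 - -4 = 10
Det delta = 10 * 5 = 50
New det = -20 + 50 = 30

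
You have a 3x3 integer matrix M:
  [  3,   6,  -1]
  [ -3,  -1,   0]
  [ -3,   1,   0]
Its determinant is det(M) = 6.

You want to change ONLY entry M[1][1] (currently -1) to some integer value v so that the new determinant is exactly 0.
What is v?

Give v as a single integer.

det is linear in entry M[1][1]: det = old_det + (v - -1) * C_11
Cofactor C_11 = -3
Want det = 0: 6 + (v - -1) * -3 = 0
  (v - -1) = -6 / -3 = 2
  v = -1 + (2) = 1

Answer: 1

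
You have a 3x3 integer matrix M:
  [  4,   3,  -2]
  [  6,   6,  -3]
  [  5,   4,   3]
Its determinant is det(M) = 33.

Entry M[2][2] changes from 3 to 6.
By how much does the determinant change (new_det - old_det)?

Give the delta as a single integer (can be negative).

Cofactor C_22 = 6
Entry delta = 6 - 3 = 3
Det delta = entry_delta * cofactor = 3 * 6 = 18

Answer: 18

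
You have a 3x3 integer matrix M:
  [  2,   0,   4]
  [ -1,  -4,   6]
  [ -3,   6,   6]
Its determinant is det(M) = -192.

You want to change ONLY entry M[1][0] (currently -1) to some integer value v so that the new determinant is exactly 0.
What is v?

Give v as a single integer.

Answer: 7

Derivation:
det is linear in entry M[1][0]: det = old_det + (v - -1) * C_10
Cofactor C_10 = 24
Want det = 0: -192 + (v - -1) * 24 = 0
  (v - -1) = 192 / 24 = 8
  v = -1 + (8) = 7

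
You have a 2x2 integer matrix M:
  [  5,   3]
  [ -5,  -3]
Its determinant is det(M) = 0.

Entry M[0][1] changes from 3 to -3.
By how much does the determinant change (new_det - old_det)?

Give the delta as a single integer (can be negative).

Cofactor C_01 = 5
Entry delta = -3 - 3 = -6
Det delta = entry_delta * cofactor = -6 * 5 = -30

Answer: -30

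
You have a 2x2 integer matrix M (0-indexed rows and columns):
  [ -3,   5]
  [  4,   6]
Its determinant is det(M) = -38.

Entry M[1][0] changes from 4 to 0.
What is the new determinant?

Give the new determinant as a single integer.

Answer: -18

Derivation:
det is linear in row 1: changing M[1][0] by delta changes det by delta * cofactor(1,0).
Cofactor C_10 = (-1)^(1+0) * minor(1,0) = -5
Entry delta = 0 - 4 = -4
Det delta = -4 * -5 = 20
New det = -38 + 20 = -18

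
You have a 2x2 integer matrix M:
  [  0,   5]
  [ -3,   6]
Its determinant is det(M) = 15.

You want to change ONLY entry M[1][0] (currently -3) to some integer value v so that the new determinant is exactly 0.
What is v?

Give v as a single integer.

Answer: 0

Derivation:
det is linear in entry M[1][0]: det = old_det + (v - -3) * C_10
Cofactor C_10 = -5
Want det = 0: 15 + (v - -3) * -5 = 0
  (v - -3) = -15 / -5 = 3
  v = -3 + (3) = 0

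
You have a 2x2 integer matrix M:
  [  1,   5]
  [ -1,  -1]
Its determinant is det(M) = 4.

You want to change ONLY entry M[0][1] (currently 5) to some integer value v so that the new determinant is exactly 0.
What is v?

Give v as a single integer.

Answer: 1

Derivation:
det is linear in entry M[0][1]: det = old_det + (v - 5) * C_01
Cofactor C_01 = 1
Want det = 0: 4 + (v - 5) * 1 = 0
  (v - 5) = -4 / 1 = -4
  v = 5 + (-4) = 1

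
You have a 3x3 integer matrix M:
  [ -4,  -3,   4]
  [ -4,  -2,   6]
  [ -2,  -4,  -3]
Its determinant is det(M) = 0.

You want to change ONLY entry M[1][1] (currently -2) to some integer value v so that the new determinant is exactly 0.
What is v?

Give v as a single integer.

Answer: -2

Derivation:
det is linear in entry M[1][1]: det = old_det + (v - -2) * C_11
Cofactor C_11 = 20
Want det = 0: 0 + (v - -2) * 20 = 0
  (v - -2) = 0 / 20 = 0
  v = -2 + (0) = -2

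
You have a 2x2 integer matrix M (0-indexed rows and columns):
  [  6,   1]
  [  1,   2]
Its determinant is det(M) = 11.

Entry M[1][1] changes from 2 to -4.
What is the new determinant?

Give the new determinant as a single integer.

Answer: -25

Derivation:
det is linear in row 1: changing M[1][1] by delta changes det by delta * cofactor(1,1).
Cofactor C_11 = (-1)^(1+1) * minor(1,1) = 6
Entry delta = -4 - 2 = -6
Det delta = -6 * 6 = -36
New det = 11 + -36 = -25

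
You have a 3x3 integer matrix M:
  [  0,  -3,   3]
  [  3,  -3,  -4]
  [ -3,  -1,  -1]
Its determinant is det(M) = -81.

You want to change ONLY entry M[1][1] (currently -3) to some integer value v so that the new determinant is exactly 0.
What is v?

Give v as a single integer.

Answer: 6

Derivation:
det is linear in entry M[1][1]: det = old_det + (v - -3) * C_11
Cofactor C_11 = 9
Want det = 0: -81 + (v - -3) * 9 = 0
  (v - -3) = 81 / 9 = 9
  v = -3 + (9) = 6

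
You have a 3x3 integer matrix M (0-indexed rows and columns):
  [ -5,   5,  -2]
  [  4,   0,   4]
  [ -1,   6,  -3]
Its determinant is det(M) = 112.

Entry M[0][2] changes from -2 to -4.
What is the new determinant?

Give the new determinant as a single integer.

det is linear in row 0: changing M[0][2] by delta changes det by delta * cofactor(0,2).
Cofactor C_02 = (-1)^(0+2) * minor(0,2) = 24
Entry delta = -4 - -2 = -2
Det delta = -2 * 24 = -48
New det = 112 + -48 = 64

Answer: 64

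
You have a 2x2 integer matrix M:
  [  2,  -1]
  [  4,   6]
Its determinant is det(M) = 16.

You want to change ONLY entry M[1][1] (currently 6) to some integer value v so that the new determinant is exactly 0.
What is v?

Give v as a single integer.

det is linear in entry M[1][1]: det = old_det + (v - 6) * C_11
Cofactor C_11 = 2
Want det = 0: 16 + (v - 6) * 2 = 0
  (v - 6) = -16 / 2 = -8
  v = 6 + (-8) = -2

Answer: -2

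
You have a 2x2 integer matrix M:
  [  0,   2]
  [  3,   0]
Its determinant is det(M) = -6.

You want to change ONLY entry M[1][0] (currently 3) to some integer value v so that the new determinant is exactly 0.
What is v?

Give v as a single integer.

Answer: 0

Derivation:
det is linear in entry M[1][0]: det = old_det + (v - 3) * C_10
Cofactor C_10 = -2
Want det = 0: -6 + (v - 3) * -2 = 0
  (v - 3) = 6 / -2 = -3
  v = 3 + (-3) = 0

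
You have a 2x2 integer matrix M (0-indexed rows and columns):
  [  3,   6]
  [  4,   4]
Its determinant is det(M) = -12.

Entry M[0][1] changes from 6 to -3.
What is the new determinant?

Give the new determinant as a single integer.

det is linear in row 0: changing M[0][1] by delta changes det by delta * cofactor(0,1).
Cofactor C_01 = (-1)^(0+1) * minor(0,1) = -4
Entry delta = -3 - 6 = -9
Det delta = -9 * -4 = 36
New det = -12 + 36 = 24

Answer: 24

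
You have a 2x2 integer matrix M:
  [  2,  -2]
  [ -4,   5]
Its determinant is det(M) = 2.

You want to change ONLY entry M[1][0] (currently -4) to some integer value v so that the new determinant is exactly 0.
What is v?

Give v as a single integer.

Answer: -5

Derivation:
det is linear in entry M[1][0]: det = old_det + (v - -4) * C_10
Cofactor C_10 = 2
Want det = 0: 2 + (v - -4) * 2 = 0
  (v - -4) = -2 / 2 = -1
  v = -4 + (-1) = -5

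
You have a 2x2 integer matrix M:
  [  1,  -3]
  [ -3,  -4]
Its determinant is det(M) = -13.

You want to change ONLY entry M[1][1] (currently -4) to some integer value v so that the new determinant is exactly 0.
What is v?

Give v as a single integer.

Answer: 9

Derivation:
det is linear in entry M[1][1]: det = old_det + (v - -4) * C_11
Cofactor C_11 = 1
Want det = 0: -13 + (v - -4) * 1 = 0
  (v - -4) = 13 / 1 = 13
  v = -4 + (13) = 9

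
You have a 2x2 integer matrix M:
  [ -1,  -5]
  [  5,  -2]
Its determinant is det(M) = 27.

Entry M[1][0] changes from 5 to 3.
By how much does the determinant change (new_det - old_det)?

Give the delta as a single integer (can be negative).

Answer: -10

Derivation:
Cofactor C_10 = 5
Entry delta = 3 - 5 = -2
Det delta = entry_delta * cofactor = -2 * 5 = -10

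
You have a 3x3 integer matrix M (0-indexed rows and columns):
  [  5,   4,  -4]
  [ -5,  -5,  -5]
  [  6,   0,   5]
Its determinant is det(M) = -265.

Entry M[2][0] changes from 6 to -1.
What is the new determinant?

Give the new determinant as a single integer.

det is linear in row 2: changing M[2][0] by delta changes det by delta * cofactor(2,0).
Cofactor C_20 = (-1)^(2+0) * minor(2,0) = -40
Entry delta = -1 - 6 = -7
Det delta = -7 * -40 = 280
New det = -265 + 280 = 15

Answer: 15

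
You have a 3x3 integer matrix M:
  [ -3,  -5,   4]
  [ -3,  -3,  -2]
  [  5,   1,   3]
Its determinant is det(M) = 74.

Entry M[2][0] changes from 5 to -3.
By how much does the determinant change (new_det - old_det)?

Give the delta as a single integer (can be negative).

Cofactor C_20 = 22
Entry delta = -3 - 5 = -8
Det delta = entry_delta * cofactor = -8 * 22 = -176

Answer: -176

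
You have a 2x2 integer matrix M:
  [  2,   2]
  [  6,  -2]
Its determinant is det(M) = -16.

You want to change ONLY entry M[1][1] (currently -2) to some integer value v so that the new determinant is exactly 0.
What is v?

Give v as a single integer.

det is linear in entry M[1][1]: det = old_det + (v - -2) * C_11
Cofactor C_11 = 2
Want det = 0: -16 + (v - -2) * 2 = 0
  (v - -2) = 16 / 2 = 8
  v = -2 + (8) = 6

Answer: 6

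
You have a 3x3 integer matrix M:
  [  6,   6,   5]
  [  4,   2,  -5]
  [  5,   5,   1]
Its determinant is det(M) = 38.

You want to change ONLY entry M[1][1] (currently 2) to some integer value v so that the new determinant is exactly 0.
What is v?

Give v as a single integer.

Answer: 4

Derivation:
det is linear in entry M[1][1]: det = old_det + (v - 2) * C_11
Cofactor C_11 = -19
Want det = 0: 38 + (v - 2) * -19 = 0
  (v - 2) = -38 / -19 = 2
  v = 2 + (2) = 4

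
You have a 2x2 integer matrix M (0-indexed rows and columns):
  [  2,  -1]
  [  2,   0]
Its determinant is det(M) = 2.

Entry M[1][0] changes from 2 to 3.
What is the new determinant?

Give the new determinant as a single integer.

det is linear in row 1: changing M[1][0] by delta changes det by delta * cofactor(1,0).
Cofactor C_10 = (-1)^(1+0) * minor(1,0) = 1
Entry delta = 3 - 2 = 1
Det delta = 1 * 1 = 1
New det = 2 + 1 = 3

Answer: 3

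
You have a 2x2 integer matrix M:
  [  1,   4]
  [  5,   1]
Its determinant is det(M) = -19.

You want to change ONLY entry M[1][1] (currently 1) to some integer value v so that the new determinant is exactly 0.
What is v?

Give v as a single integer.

Answer: 20

Derivation:
det is linear in entry M[1][1]: det = old_det + (v - 1) * C_11
Cofactor C_11 = 1
Want det = 0: -19 + (v - 1) * 1 = 0
  (v - 1) = 19 / 1 = 19
  v = 1 + (19) = 20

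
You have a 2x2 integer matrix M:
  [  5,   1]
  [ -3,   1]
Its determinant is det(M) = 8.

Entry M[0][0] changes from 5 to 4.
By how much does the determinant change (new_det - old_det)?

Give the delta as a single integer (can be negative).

Answer: -1

Derivation:
Cofactor C_00 = 1
Entry delta = 4 - 5 = -1
Det delta = entry_delta * cofactor = -1 * 1 = -1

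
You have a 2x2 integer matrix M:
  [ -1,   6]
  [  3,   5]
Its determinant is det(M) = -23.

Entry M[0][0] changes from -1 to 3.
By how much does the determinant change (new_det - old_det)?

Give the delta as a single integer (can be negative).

Answer: 20

Derivation:
Cofactor C_00 = 5
Entry delta = 3 - -1 = 4
Det delta = entry_delta * cofactor = 4 * 5 = 20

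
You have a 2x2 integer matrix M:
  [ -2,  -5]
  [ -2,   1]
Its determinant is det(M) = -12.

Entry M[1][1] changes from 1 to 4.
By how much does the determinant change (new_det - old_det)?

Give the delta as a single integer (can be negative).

Answer: -6

Derivation:
Cofactor C_11 = -2
Entry delta = 4 - 1 = 3
Det delta = entry_delta * cofactor = 3 * -2 = -6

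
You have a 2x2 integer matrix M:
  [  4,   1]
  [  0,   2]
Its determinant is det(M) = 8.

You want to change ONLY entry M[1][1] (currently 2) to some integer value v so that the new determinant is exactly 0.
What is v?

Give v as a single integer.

Answer: 0

Derivation:
det is linear in entry M[1][1]: det = old_det + (v - 2) * C_11
Cofactor C_11 = 4
Want det = 0: 8 + (v - 2) * 4 = 0
  (v - 2) = -8 / 4 = -2
  v = 2 + (-2) = 0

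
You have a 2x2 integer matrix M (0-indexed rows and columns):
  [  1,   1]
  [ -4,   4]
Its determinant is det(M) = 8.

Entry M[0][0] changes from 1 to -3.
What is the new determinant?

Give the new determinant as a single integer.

det is linear in row 0: changing M[0][0] by delta changes det by delta * cofactor(0,0).
Cofactor C_00 = (-1)^(0+0) * minor(0,0) = 4
Entry delta = -3 - 1 = -4
Det delta = -4 * 4 = -16
New det = 8 + -16 = -8

Answer: -8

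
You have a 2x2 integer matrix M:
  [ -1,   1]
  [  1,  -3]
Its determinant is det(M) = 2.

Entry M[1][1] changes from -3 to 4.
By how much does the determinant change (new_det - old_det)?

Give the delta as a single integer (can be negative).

Answer: -7

Derivation:
Cofactor C_11 = -1
Entry delta = 4 - -3 = 7
Det delta = entry_delta * cofactor = 7 * -1 = -7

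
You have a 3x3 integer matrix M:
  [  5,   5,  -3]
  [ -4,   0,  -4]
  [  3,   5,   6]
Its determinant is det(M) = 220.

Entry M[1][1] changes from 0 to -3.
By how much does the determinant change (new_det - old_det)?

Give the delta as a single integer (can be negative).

Answer: -117

Derivation:
Cofactor C_11 = 39
Entry delta = -3 - 0 = -3
Det delta = entry_delta * cofactor = -3 * 39 = -117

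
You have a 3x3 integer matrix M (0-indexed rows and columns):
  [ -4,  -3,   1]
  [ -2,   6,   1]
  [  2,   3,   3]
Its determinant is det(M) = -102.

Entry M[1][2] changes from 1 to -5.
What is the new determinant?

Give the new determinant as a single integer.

det is linear in row 1: changing M[1][2] by delta changes det by delta * cofactor(1,2).
Cofactor C_12 = (-1)^(1+2) * minor(1,2) = 6
Entry delta = -5 - 1 = -6
Det delta = -6 * 6 = -36
New det = -102 + -36 = -138

Answer: -138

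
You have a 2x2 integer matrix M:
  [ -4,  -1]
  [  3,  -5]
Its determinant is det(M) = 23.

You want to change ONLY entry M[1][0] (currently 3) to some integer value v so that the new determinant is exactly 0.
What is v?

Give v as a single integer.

Answer: -20

Derivation:
det is linear in entry M[1][0]: det = old_det + (v - 3) * C_10
Cofactor C_10 = 1
Want det = 0: 23 + (v - 3) * 1 = 0
  (v - 3) = -23 / 1 = -23
  v = 3 + (-23) = -20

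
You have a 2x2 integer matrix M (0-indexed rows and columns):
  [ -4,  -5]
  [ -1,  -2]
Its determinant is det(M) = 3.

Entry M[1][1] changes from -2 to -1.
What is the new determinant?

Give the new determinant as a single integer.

det is linear in row 1: changing M[1][1] by delta changes det by delta * cofactor(1,1).
Cofactor C_11 = (-1)^(1+1) * minor(1,1) = -4
Entry delta = -1 - -2 = 1
Det delta = 1 * -4 = -4
New det = 3 + -4 = -1

Answer: -1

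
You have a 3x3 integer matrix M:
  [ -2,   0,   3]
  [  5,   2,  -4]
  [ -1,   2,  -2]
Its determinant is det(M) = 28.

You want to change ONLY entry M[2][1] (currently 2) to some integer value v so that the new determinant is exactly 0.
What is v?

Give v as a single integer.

Answer: -2

Derivation:
det is linear in entry M[2][1]: det = old_det + (v - 2) * C_21
Cofactor C_21 = 7
Want det = 0: 28 + (v - 2) * 7 = 0
  (v - 2) = -28 / 7 = -4
  v = 2 + (-4) = -2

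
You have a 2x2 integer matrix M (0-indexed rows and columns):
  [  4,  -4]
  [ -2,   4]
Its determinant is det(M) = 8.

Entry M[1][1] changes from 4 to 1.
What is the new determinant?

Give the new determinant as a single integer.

det is linear in row 1: changing M[1][1] by delta changes det by delta * cofactor(1,1).
Cofactor C_11 = (-1)^(1+1) * minor(1,1) = 4
Entry delta = 1 - 4 = -3
Det delta = -3 * 4 = -12
New det = 8 + -12 = -4

Answer: -4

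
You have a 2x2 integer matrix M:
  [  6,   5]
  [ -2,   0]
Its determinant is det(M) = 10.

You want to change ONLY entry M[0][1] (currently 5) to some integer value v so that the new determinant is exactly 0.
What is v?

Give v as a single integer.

det is linear in entry M[0][1]: det = old_det + (v - 5) * C_01
Cofactor C_01 = 2
Want det = 0: 10 + (v - 5) * 2 = 0
  (v - 5) = -10 / 2 = -5
  v = 5 + (-5) = 0

Answer: 0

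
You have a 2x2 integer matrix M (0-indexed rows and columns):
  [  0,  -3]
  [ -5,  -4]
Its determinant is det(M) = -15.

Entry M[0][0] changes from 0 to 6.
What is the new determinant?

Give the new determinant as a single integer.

det is linear in row 0: changing M[0][0] by delta changes det by delta * cofactor(0,0).
Cofactor C_00 = (-1)^(0+0) * minor(0,0) = -4
Entry delta = 6 - 0 = 6
Det delta = 6 * -4 = -24
New det = -15 + -24 = -39

Answer: -39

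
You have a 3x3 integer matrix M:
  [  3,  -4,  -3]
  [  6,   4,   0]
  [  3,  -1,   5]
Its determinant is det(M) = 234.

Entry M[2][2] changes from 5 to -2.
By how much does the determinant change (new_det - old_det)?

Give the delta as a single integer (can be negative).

Answer: -252

Derivation:
Cofactor C_22 = 36
Entry delta = -2 - 5 = -7
Det delta = entry_delta * cofactor = -7 * 36 = -252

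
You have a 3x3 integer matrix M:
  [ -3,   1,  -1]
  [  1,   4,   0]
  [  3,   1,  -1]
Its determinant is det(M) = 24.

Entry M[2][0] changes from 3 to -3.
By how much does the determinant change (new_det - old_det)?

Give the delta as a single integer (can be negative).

Cofactor C_20 = 4
Entry delta = -3 - 3 = -6
Det delta = entry_delta * cofactor = -6 * 4 = -24

Answer: -24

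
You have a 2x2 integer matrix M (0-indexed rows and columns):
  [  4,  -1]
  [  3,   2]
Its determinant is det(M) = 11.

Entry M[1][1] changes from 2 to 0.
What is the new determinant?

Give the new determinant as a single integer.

det is linear in row 1: changing M[1][1] by delta changes det by delta * cofactor(1,1).
Cofactor C_11 = (-1)^(1+1) * minor(1,1) = 4
Entry delta = 0 - 2 = -2
Det delta = -2 * 4 = -8
New det = 11 + -8 = 3

Answer: 3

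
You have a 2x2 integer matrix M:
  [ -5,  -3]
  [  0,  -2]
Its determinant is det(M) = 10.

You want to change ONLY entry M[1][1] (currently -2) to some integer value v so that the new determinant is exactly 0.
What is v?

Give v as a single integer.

det is linear in entry M[1][1]: det = old_det + (v - -2) * C_11
Cofactor C_11 = -5
Want det = 0: 10 + (v - -2) * -5 = 0
  (v - -2) = -10 / -5 = 2
  v = -2 + (2) = 0

Answer: 0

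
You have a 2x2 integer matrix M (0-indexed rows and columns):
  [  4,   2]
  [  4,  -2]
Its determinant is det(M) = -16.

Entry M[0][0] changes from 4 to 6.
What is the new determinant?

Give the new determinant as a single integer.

Answer: -20

Derivation:
det is linear in row 0: changing M[0][0] by delta changes det by delta * cofactor(0,0).
Cofactor C_00 = (-1)^(0+0) * minor(0,0) = -2
Entry delta = 6 - 4 = 2
Det delta = 2 * -2 = -4
New det = -16 + -4 = -20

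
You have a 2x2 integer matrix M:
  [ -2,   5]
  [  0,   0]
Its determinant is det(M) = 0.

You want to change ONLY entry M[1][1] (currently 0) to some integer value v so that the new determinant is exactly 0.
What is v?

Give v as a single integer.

Answer: 0

Derivation:
det is linear in entry M[1][1]: det = old_det + (v - 0) * C_11
Cofactor C_11 = -2
Want det = 0: 0 + (v - 0) * -2 = 0
  (v - 0) = 0 / -2 = 0
  v = 0 + (0) = 0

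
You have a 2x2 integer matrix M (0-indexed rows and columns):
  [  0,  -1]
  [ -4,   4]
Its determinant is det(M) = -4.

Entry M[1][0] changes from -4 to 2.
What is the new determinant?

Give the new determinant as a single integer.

det is linear in row 1: changing M[1][0] by delta changes det by delta * cofactor(1,0).
Cofactor C_10 = (-1)^(1+0) * minor(1,0) = 1
Entry delta = 2 - -4 = 6
Det delta = 6 * 1 = 6
New det = -4 + 6 = 2

Answer: 2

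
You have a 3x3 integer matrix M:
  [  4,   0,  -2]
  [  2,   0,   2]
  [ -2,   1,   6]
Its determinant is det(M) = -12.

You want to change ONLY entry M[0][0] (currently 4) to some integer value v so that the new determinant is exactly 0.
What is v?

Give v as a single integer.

Answer: -2

Derivation:
det is linear in entry M[0][0]: det = old_det + (v - 4) * C_00
Cofactor C_00 = -2
Want det = 0: -12 + (v - 4) * -2 = 0
  (v - 4) = 12 / -2 = -6
  v = 4 + (-6) = -2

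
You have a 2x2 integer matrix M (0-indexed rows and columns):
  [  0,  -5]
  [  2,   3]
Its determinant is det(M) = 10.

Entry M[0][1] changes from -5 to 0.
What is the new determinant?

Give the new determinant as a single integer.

det is linear in row 0: changing M[0][1] by delta changes det by delta * cofactor(0,1).
Cofactor C_01 = (-1)^(0+1) * minor(0,1) = -2
Entry delta = 0 - -5 = 5
Det delta = 5 * -2 = -10
New det = 10 + -10 = 0

Answer: 0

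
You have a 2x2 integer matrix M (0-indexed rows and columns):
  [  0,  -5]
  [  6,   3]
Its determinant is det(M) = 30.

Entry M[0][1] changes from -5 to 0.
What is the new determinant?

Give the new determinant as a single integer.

det is linear in row 0: changing M[0][1] by delta changes det by delta * cofactor(0,1).
Cofactor C_01 = (-1)^(0+1) * minor(0,1) = -6
Entry delta = 0 - -5 = 5
Det delta = 5 * -6 = -30
New det = 30 + -30 = 0

Answer: 0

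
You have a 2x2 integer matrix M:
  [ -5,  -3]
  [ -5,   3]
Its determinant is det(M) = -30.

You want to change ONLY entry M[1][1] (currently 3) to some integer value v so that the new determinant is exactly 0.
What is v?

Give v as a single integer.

Answer: -3

Derivation:
det is linear in entry M[1][1]: det = old_det + (v - 3) * C_11
Cofactor C_11 = -5
Want det = 0: -30 + (v - 3) * -5 = 0
  (v - 3) = 30 / -5 = -6
  v = 3 + (-6) = -3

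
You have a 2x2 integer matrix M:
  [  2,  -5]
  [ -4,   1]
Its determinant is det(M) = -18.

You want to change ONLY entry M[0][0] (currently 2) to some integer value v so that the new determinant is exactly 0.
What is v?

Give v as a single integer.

det is linear in entry M[0][0]: det = old_det + (v - 2) * C_00
Cofactor C_00 = 1
Want det = 0: -18 + (v - 2) * 1 = 0
  (v - 2) = 18 / 1 = 18
  v = 2 + (18) = 20

Answer: 20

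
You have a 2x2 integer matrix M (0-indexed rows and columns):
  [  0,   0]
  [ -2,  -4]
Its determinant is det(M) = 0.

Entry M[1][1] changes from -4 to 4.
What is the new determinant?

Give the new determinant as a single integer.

Answer: 0

Derivation:
det is linear in row 1: changing M[1][1] by delta changes det by delta * cofactor(1,1).
Cofactor C_11 = (-1)^(1+1) * minor(1,1) = 0
Entry delta = 4 - -4 = 8
Det delta = 8 * 0 = 0
New det = 0 + 0 = 0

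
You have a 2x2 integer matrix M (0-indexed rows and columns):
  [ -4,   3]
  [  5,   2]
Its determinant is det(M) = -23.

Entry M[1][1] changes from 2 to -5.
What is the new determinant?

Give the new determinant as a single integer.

det is linear in row 1: changing M[1][1] by delta changes det by delta * cofactor(1,1).
Cofactor C_11 = (-1)^(1+1) * minor(1,1) = -4
Entry delta = -5 - 2 = -7
Det delta = -7 * -4 = 28
New det = -23 + 28 = 5

Answer: 5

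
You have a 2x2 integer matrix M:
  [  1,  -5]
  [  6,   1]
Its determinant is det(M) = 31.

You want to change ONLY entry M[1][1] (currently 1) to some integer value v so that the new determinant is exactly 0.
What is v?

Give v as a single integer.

det is linear in entry M[1][1]: det = old_det + (v - 1) * C_11
Cofactor C_11 = 1
Want det = 0: 31 + (v - 1) * 1 = 0
  (v - 1) = -31 / 1 = -31
  v = 1 + (-31) = -30

Answer: -30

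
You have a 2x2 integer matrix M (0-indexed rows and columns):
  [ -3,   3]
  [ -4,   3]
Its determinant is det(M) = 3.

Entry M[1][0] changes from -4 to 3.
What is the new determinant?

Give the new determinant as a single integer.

det is linear in row 1: changing M[1][0] by delta changes det by delta * cofactor(1,0).
Cofactor C_10 = (-1)^(1+0) * minor(1,0) = -3
Entry delta = 3 - -4 = 7
Det delta = 7 * -3 = -21
New det = 3 + -21 = -18

Answer: -18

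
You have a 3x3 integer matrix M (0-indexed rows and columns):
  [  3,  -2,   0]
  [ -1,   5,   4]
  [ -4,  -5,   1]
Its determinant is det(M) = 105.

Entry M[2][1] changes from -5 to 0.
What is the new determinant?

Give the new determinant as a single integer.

det is linear in row 2: changing M[2][1] by delta changes det by delta * cofactor(2,1).
Cofactor C_21 = (-1)^(2+1) * minor(2,1) = -12
Entry delta = 0 - -5 = 5
Det delta = 5 * -12 = -60
New det = 105 + -60 = 45

Answer: 45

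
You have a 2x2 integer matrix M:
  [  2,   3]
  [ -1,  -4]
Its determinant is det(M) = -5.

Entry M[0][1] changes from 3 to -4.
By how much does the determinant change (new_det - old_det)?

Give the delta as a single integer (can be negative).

Cofactor C_01 = 1
Entry delta = -4 - 3 = -7
Det delta = entry_delta * cofactor = -7 * 1 = -7

Answer: -7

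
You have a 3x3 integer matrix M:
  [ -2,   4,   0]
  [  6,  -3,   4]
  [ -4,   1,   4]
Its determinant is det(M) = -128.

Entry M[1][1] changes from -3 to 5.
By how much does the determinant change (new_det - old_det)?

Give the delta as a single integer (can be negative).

Answer: -64

Derivation:
Cofactor C_11 = -8
Entry delta = 5 - -3 = 8
Det delta = entry_delta * cofactor = 8 * -8 = -64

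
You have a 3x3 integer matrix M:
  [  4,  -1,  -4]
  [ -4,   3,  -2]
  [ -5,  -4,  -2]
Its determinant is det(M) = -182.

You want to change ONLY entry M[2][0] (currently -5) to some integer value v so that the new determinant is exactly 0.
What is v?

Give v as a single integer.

Answer: 8

Derivation:
det is linear in entry M[2][0]: det = old_det + (v - -5) * C_20
Cofactor C_20 = 14
Want det = 0: -182 + (v - -5) * 14 = 0
  (v - -5) = 182 / 14 = 13
  v = -5 + (13) = 8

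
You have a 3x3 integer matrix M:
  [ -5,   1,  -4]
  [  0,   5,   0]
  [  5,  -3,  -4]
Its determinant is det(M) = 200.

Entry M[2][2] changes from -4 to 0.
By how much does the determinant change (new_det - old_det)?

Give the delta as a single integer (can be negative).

Answer: -100

Derivation:
Cofactor C_22 = -25
Entry delta = 0 - -4 = 4
Det delta = entry_delta * cofactor = 4 * -25 = -100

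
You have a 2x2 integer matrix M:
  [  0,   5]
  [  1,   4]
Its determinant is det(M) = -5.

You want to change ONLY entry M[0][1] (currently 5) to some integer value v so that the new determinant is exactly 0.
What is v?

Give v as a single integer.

Answer: 0

Derivation:
det is linear in entry M[0][1]: det = old_det + (v - 5) * C_01
Cofactor C_01 = -1
Want det = 0: -5 + (v - 5) * -1 = 0
  (v - 5) = 5 / -1 = -5
  v = 5 + (-5) = 0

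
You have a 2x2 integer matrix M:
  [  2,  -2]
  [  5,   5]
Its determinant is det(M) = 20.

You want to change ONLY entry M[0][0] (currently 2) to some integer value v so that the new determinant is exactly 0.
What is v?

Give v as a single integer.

Answer: -2

Derivation:
det is linear in entry M[0][0]: det = old_det + (v - 2) * C_00
Cofactor C_00 = 5
Want det = 0: 20 + (v - 2) * 5 = 0
  (v - 2) = -20 / 5 = -4
  v = 2 + (-4) = -2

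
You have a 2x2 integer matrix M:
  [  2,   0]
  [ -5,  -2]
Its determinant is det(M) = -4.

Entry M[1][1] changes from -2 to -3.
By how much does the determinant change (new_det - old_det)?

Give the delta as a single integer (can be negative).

Answer: -2

Derivation:
Cofactor C_11 = 2
Entry delta = -3 - -2 = -1
Det delta = entry_delta * cofactor = -1 * 2 = -2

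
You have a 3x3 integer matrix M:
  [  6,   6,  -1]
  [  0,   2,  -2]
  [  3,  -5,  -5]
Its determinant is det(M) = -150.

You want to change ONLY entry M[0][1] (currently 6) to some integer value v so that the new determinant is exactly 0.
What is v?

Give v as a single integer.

Answer: -19

Derivation:
det is linear in entry M[0][1]: det = old_det + (v - 6) * C_01
Cofactor C_01 = -6
Want det = 0: -150 + (v - 6) * -6 = 0
  (v - 6) = 150 / -6 = -25
  v = 6 + (-25) = -19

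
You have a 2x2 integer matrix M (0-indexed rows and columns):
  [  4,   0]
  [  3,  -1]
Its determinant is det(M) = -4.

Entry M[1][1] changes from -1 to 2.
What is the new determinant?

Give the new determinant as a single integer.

det is linear in row 1: changing M[1][1] by delta changes det by delta * cofactor(1,1).
Cofactor C_11 = (-1)^(1+1) * minor(1,1) = 4
Entry delta = 2 - -1 = 3
Det delta = 3 * 4 = 12
New det = -4 + 12 = 8

Answer: 8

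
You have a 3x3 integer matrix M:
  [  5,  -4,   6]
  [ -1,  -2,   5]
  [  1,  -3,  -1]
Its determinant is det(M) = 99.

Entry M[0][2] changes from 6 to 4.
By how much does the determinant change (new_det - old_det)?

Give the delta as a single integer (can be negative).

Answer: -10

Derivation:
Cofactor C_02 = 5
Entry delta = 4 - 6 = -2
Det delta = entry_delta * cofactor = -2 * 5 = -10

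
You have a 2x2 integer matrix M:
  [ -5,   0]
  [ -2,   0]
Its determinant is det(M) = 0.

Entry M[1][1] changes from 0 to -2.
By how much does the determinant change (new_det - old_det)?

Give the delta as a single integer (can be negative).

Answer: 10

Derivation:
Cofactor C_11 = -5
Entry delta = -2 - 0 = -2
Det delta = entry_delta * cofactor = -2 * -5 = 10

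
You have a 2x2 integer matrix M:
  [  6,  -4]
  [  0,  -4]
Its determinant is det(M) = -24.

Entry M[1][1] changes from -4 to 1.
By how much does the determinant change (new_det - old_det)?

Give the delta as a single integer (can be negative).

Answer: 30

Derivation:
Cofactor C_11 = 6
Entry delta = 1 - -4 = 5
Det delta = entry_delta * cofactor = 5 * 6 = 30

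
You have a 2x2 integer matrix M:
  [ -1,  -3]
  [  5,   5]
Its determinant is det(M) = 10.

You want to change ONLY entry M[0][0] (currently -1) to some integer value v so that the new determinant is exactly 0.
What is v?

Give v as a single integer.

det is linear in entry M[0][0]: det = old_det + (v - -1) * C_00
Cofactor C_00 = 5
Want det = 0: 10 + (v - -1) * 5 = 0
  (v - -1) = -10 / 5 = -2
  v = -1 + (-2) = -3

Answer: -3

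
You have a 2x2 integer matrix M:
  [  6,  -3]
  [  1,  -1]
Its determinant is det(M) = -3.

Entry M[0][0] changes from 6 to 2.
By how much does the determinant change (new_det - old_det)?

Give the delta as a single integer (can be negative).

Cofactor C_00 = -1
Entry delta = 2 - 6 = -4
Det delta = entry_delta * cofactor = -4 * -1 = 4

Answer: 4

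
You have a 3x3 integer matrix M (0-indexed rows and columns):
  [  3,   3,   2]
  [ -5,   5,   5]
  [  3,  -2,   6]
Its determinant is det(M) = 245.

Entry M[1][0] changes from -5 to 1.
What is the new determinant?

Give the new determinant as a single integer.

det is linear in row 1: changing M[1][0] by delta changes det by delta * cofactor(1,0).
Cofactor C_10 = (-1)^(1+0) * minor(1,0) = -22
Entry delta = 1 - -5 = 6
Det delta = 6 * -22 = -132
New det = 245 + -132 = 113

Answer: 113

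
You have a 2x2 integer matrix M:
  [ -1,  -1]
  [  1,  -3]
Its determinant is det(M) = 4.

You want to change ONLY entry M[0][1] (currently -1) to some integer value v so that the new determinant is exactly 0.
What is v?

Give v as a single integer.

Answer: 3

Derivation:
det is linear in entry M[0][1]: det = old_det + (v - -1) * C_01
Cofactor C_01 = -1
Want det = 0: 4 + (v - -1) * -1 = 0
  (v - -1) = -4 / -1 = 4
  v = -1 + (4) = 3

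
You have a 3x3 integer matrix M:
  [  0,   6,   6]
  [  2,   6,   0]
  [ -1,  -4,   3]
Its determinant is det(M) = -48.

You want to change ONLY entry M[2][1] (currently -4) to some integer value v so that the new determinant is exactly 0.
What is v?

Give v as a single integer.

det is linear in entry M[2][1]: det = old_det + (v - -4) * C_21
Cofactor C_21 = 12
Want det = 0: -48 + (v - -4) * 12 = 0
  (v - -4) = 48 / 12 = 4
  v = -4 + (4) = 0

Answer: 0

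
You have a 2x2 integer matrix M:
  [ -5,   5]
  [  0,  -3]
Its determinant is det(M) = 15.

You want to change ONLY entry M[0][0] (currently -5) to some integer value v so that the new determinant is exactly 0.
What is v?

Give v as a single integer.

det is linear in entry M[0][0]: det = old_det + (v - -5) * C_00
Cofactor C_00 = -3
Want det = 0: 15 + (v - -5) * -3 = 0
  (v - -5) = -15 / -3 = 5
  v = -5 + (5) = 0

Answer: 0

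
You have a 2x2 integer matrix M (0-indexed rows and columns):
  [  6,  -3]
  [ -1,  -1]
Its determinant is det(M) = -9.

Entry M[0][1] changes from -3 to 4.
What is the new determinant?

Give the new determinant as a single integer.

Answer: -2

Derivation:
det is linear in row 0: changing M[0][1] by delta changes det by delta * cofactor(0,1).
Cofactor C_01 = (-1)^(0+1) * minor(0,1) = 1
Entry delta = 4 - -3 = 7
Det delta = 7 * 1 = 7
New det = -9 + 7 = -2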